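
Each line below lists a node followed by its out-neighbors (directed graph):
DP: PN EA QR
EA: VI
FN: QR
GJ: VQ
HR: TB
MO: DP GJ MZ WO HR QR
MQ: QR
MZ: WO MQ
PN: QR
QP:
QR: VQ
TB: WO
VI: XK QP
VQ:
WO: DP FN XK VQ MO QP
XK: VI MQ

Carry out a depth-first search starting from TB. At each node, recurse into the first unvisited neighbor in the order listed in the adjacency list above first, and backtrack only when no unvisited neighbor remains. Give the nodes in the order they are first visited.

TB, WO, DP, PN, QR, VQ, EA, VI, XK, MQ, QP, FN, MO, GJ, MZ, HR

Visit TB
TB → WO
WO → DP
DP → PN
PN → QR
QR → VQ
DP → EA
EA → VI
VI → XK
XK → MQ
VI → QP
WO → FN
WO → MO
MO → GJ
MO → MZ
MO → HR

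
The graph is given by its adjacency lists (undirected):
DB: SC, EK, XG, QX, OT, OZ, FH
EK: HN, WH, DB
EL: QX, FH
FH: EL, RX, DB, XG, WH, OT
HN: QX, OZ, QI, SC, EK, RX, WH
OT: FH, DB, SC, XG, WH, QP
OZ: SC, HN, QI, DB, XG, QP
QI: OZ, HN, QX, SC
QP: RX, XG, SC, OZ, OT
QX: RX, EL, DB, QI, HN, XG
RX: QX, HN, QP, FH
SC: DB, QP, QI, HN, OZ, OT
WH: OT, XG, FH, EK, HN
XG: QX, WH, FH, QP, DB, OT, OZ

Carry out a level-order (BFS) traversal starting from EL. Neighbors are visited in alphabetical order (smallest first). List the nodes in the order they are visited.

EL -> FH -> QX -> DB -> OT -> RX -> WH -> XG -> HN -> QI -> EK -> OZ -> SC -> QP

Visit EL; enqueue FH, QX → queue [FH, QX]
Visit FH; enqueue DB, OT, RX, WH, XG → queue [QX, DB, OT, RX, WH, XG]
Visit QX; enqueue HN, QI → queue [DB, OT, RX, WH, XG, HN, QI]
Visit DB; enqueue EK, OZ, SC → queue [OT, RX, WH, XG, HN, QI, EK, OZ, SC]
Visit OT; enqueue QP → queue [RX, WH, XG, HN, QI, EK, OZ, SC, QP]
Visit RX → queue [WH, XG, HN, QI, EK, OZ, SC, QP]
Visit WH → queue [XG, HN, QI, EK, OZ, SC, QP]
Visit XG → queue [HN, QI, EK, OZ, SC, QP]
Visit HN → queue [QI, EK, OZ, SC, QP]
Visit QI → queue [EK, OZ, SC, QP]
Visit EK → queue [OZ, SC, QP]
Visit OZ → queue [SC, QP]
Visit SC → queue [QP]
Visit QP → queue []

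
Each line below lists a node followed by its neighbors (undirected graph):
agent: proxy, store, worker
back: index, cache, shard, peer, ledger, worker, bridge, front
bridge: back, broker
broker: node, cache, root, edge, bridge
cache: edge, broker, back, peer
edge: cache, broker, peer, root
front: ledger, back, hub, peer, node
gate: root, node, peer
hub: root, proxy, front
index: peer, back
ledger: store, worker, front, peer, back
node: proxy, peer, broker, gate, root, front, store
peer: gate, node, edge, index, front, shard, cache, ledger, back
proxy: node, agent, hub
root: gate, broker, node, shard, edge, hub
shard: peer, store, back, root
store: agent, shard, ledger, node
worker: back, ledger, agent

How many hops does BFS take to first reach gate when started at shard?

Level 0: shard
Level 1: back, peer, root, store
Level 2: agent, bridge, broker, cache, edge, front, gate, hub, index, ledger, node, worker
Level 3: proxy
gate first appears at level 2.

2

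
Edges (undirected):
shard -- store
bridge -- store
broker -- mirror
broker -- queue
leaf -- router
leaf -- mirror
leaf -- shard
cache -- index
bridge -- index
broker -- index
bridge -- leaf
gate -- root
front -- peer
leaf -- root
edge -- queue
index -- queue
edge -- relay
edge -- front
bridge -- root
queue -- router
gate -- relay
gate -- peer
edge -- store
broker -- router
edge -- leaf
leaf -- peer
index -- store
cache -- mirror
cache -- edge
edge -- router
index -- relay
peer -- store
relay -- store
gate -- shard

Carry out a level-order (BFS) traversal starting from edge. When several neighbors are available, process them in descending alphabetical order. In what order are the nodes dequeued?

Visit edge; enqueue store, router, relay, queue, leaf, front, cache → queue [store, router, relay, queue, leaf, front, cache]
Visit store; enqueue shard, peer, index, bridge → queue [router, relay, queue, leaf, front, cache, shard, peer, index, bridge]
Visit router; enqueue broker → queue [relay, queue, leaf, front, cache, shard, peer, index, bridge, broker]
Visit relay; enqueue gate → queue [queue, leaf, front, cache, shard, peer, index, bridge, broker, gate]
Visit queue → queue [leaf, front, cache, shard, peer, index, bridge, broker, gate]
Visit leaf; enqueue root, mirror → queue [front, cache, shard, peer, index, bridge, broker, gate, root, mirror]
Visit front → queue [cache, shard, peer, index, bridge, broker, gate, root, mirror]
Visit cache → queue [shard, peer, index, bridge, broker, gate, root, mirror]
Visit shard → queue [peer, index, bridge, broker, gate, root, mirror]
Visit peer → queue [index, bridge, broker, gate, root, mirror]
Visit index → queue [bridge, broker, gate, root, mirror]
Visit bridge → queue [broker, gate, root, mirror]
Visit broker → queue [gate, root, mirror]
Visit gate → queue [root, mirror]
Visit root → queue [mirror]
Visit mirror → queue []

edge store router relay queue leaf front cache shard peer index bridge broker gate root mirror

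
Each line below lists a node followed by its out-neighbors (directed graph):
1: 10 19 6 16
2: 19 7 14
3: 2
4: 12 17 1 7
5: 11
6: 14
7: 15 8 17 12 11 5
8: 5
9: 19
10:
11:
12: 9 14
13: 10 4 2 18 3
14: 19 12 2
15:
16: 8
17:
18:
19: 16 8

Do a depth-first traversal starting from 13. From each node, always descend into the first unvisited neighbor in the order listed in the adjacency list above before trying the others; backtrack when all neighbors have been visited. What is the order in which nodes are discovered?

Visit 13
13 → 10
13 → 4
4 → 12
12 → 9
9 → 19
19 → 16
16 → 8
8 → 5
5 → 11
12 → 14
14 → 2
2 → 7
7 → 15
7 → 17
4 → 1
1 → 6
13 → 18
13 → 3

13 → 10 → 4 → 12 → 9 → 19 → 16 → 8 → 5 → 11 → 14 → 2 → 7 → 15 → 17 → 1 → 6 → 18 → 3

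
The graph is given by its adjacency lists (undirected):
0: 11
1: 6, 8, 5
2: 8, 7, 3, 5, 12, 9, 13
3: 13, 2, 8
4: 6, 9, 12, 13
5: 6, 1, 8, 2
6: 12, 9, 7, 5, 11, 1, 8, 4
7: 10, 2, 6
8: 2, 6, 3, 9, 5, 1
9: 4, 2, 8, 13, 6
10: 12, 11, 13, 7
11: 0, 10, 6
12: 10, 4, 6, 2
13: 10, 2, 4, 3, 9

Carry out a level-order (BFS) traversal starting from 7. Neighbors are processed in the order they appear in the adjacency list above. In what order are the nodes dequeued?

Visit 7; enqueue 10, 2, 6 → queue [10, 2, 6]
Visit 10; enqueue 12, 11, 13 → queue [2, 6, 12, 11, 13]
Visit 2; enqueue 8, 3, 5, 9 → queue [6, 12, 11, 13, 8, 3, 5, 9]
Visit 6; enqueue 1, 4 → queue [12, 11, 13, 8, 3, 5, 9, 1, 4]
Visit 12 → queue [11, 13, 8, 3, 5, 9, 1, 4]
Visit 11; enqueue 0 → queue [13, 8, 3, 5, 9, 1, 4, 0]
Visit 13 → queue [8, 3, 5, 9, 1, 4, 0]
Visit 8 → queue [3, 5, 9, 1, 4, 0]
Visit 3 → queue [5, 9, 1, 4, 0]
Visit 5 → queue [9, 1, 4, 0]
Visit 9 → queue [1, 4, 0]
Visit 1 → queue [4, 0]
Visit 4 → queue [0]
Visit 0 → queue []

7 -> 10 -> 2 -> 6 -> 12 -> 11 -> 13 -> 8 -> 3 -> 5 -> 9 -> 1 -> 4 -> 0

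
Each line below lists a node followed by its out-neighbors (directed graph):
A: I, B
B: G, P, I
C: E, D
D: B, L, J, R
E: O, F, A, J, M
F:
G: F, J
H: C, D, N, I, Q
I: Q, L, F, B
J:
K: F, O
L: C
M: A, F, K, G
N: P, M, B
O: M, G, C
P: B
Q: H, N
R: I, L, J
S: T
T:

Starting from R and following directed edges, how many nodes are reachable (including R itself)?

BFS from R visits: R, I, J, L, B, F, Q, C, G, P, H, N, D, E, M, A, O, K
Reachable nodes: 18 of 20 total.

18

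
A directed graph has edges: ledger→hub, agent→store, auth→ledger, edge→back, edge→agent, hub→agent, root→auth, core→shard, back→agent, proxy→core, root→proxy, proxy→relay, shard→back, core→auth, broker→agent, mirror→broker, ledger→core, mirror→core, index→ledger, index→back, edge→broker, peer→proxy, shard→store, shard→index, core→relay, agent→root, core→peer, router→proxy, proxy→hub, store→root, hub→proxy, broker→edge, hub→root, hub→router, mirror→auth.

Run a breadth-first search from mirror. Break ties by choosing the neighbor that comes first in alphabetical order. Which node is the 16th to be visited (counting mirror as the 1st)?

index

Visit mirror; enqueue auth, broker, core → queue [auth, broker, core]
Visit auth; enqueue ledger → queue [broker, core, ledger]
Visit broker; enqueue agent, edge → queue [core, ledger, agent, edge]
Visit core; enqueue peer, relay, shard → queue [ledger, agent, edge, peer, relay, shard]
Visit ledger; enqueue hub → queue [agent, edge, peer, relay, shard, hub]
Visit agent; enqueue root, store → queue [edge, peer, relay, shard, hub, root, store]
Visit edge; enqueue back → queue [peer, relay, shard, hub, root, store, back]
Visit peer; enqueue proxy → queue [relay, shard, hub, root, store, back, proxy]
Visit relay → queue [shard, hub, root, store, back, proxy]
Visit shard; enqueue index → queue [hub, root, store, back, proxy, index]
Visit hub; enqueue router → queue [root, store, back, proxy, index, router]
Visit root → queue [store, back, proxy, index, router]
Visit store → queue [back, proxy, index, router]
Visit back → queue [proxy, index, router]
Visit proxy → queue [index, router]
Visit index → queue [router]
Visit router → queue []

Visit order: mirror, auth, broker, core, ledger, agent, edge, peer, relay, shard, hub, root, store, back, proxy, index, router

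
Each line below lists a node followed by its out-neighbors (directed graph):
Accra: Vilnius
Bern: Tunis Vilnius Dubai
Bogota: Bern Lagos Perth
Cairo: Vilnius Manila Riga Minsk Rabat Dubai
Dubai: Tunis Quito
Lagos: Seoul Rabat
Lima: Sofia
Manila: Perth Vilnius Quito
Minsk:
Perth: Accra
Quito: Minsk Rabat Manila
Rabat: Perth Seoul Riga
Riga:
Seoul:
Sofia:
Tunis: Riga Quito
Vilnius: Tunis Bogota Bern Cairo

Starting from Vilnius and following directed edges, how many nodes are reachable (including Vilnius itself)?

15

BFS from Vilnius visits: Vilnius, Tunis, Bogota, Bern, Cairo, Riga, Quito, Lagos, Perth, Dubai, Manila, Minsk, Rabat, Seoul, Accra
Reachable nodes: 15 of 17 total.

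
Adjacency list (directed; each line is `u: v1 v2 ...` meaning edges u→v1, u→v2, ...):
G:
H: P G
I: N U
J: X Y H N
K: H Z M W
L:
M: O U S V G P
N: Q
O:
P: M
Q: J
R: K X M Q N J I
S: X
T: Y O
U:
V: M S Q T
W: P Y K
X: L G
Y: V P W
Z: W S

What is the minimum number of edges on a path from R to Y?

2

Level 0: R
Level 1: I, J, K, M, N, Q, X
Level 2: G, H, L, O, P, S, U, V, W, Y, Z
Level 3: T
Y first appears at level 2.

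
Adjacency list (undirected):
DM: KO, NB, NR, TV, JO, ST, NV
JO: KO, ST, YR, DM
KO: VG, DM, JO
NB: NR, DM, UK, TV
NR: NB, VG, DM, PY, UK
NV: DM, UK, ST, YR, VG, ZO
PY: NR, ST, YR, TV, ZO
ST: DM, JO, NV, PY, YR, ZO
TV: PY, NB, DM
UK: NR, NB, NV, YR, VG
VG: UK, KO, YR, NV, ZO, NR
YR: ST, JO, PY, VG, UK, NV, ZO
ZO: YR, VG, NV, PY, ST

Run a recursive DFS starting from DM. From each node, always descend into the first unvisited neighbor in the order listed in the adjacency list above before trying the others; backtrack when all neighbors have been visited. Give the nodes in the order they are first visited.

DM, KO, VG, UK, NR, NB, TV, PY, ST, JO, YR, NV, ZO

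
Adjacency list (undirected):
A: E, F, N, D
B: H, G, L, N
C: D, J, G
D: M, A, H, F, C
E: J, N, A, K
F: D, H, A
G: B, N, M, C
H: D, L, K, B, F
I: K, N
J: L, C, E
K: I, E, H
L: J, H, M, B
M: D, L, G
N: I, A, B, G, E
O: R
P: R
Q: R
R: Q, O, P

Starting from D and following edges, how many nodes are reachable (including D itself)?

BFS from D visits: D, M, H, F, C, A, L, G, K, B, J, N, E, I
Reachable nodes: 14 of 18 total.

14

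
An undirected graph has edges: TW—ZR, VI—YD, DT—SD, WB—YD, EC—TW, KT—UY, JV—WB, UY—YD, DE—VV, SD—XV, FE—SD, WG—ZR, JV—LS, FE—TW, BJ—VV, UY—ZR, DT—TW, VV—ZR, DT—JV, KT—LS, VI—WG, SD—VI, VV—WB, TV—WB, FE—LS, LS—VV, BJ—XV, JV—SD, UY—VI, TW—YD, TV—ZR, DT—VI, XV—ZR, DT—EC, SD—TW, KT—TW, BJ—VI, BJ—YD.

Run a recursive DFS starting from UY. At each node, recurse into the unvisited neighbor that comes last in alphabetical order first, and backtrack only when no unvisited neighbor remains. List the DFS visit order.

Visit UY
UY → ZR
ZR → XV
XV → SD
SD → VI
VI → YD
YD → WB
WB → VV
VV → LS
LS → KT
KT → TW
TW → FE
TW → EC
EC → DT
DT → JV
VV → DE
VV → BJ
WB → TV
VI → WG

UY -> ZR -> XV -> SD -> VI -> YD -> WB -> VV -> LS -> KT -> TW -> FE -> EC -> DT -> JV -> DE -> BJ -> TV -> WG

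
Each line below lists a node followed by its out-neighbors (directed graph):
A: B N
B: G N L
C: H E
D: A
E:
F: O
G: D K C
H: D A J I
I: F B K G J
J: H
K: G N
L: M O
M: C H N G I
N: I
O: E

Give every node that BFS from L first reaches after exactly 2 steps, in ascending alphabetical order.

C, E, G, H, I, N

Level 0: L
Level 1: M, O
Level 2: C, E, G, H, I, N
Level 3: A, B, D, F, J, K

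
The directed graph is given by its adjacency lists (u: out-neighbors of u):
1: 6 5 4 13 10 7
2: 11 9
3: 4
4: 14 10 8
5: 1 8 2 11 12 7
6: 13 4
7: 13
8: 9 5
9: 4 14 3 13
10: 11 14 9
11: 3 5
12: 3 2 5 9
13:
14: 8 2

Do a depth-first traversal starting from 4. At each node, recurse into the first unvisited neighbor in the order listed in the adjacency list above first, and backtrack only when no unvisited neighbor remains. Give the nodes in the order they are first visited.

Visit 4
4 → 14
14 → 8
8 → 9
9 → 3
9 → 13
8 → 5
5 → 1
1 → 6
1 → 10
10 → 11
1 → 7
5 → 2
5 → 12

4, 14, 8, 9, 3, 13, 5, 1, 6, 10, 11, 7, 2, 12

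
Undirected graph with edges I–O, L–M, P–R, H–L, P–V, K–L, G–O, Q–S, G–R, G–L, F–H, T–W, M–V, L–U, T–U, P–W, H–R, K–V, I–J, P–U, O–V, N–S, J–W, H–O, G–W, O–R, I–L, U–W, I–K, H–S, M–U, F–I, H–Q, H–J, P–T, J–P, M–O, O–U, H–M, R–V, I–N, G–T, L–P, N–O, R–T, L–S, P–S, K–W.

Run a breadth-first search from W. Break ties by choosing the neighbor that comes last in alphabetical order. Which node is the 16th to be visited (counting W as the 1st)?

N

Visit W; enqueue U, T, P, K, J, G → queue [U, T, P, K, J, G]
Visit U; enqueue O, M, L → queue [T, P, K, J, G, O, M, L]
Visit T; enqueue R → queue [P, K, J, G, O, M, L, R]
Visit P; enqueue V, S → queue [K, J, G, O, M, L, R, V, S]
Visit K; enqueue I → queue [J, G, O, M, L, R, V, S, I]
Visit J; enqueue H → queue [G, O, M, L, R, V, S, I, H]
Visit G → queue [O, M, L, R, V, S, I, H]
Visit O; enqueue N → queue [M, L, R, V, S, I, H, N]
Visit M → queue [L, R, V, S, I, H, N]
Visit L → queue [R, V, S, I, H, N]
Visit R → queue [V, S, I, H, N]
Visit V → queue [S, I, H, N]
Visit S; enqueue Q → queue [I, H, N, Q]
Visit I; enqueue F → queue [H, N, Q, F]
Visit H → queue [N, Q, F]
Visit N → queue [Q, F]
Visit Q → queue [F]
Visit F → queue []

Visit order: W, U, T, P, K, J, G, O, M, L, R, V, S, I, H, N, Q, F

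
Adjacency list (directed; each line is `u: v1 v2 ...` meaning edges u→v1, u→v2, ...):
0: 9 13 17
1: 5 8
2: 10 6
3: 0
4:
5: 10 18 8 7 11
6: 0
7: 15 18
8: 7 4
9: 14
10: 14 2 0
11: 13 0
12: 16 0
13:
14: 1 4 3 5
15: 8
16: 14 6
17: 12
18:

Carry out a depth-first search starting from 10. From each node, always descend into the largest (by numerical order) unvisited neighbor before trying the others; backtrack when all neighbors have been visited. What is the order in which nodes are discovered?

10 14 5 18 11 13 0 17 12 16 6 9 8 7 15 4 3 1 2

Visit 10
10 → 14
14 → 5
5 → 18
5 → 11
11 → 13
11 → 0
0 → 17
17 → 12
12 → 16
16 → 6
0 → 9
5 → 8
8 → 7
7 → 15
8 → 4
14 → 3
14 → 1
10 → 2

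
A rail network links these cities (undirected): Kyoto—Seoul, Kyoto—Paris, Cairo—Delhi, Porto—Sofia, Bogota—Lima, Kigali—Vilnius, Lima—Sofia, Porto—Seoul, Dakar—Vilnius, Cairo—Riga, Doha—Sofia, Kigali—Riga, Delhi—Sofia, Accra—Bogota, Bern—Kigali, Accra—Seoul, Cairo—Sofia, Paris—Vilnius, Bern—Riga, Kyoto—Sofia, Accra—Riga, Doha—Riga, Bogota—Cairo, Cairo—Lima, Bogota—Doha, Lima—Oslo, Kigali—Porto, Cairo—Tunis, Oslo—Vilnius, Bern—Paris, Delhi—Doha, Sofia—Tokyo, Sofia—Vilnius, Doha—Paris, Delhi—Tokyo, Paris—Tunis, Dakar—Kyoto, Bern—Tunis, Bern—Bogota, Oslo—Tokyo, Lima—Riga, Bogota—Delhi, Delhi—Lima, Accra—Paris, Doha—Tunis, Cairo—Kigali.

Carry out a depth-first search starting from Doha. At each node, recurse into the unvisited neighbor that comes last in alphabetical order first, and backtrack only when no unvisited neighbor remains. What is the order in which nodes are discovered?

Visit Doha
Doha → Tunis
Tunis → Paris
Paris → Vilnius
Vilnius → Sofia
Sofia → Tokyo
Tokyo → Oslo
Oslo → Lima
Lima → Riga
Riga → Kigali
Kigali → Porto
Porto → Seoul
Seoul → Kyoto
Kyoto → Dakar
Seoul → Accra
Accra → Bogota
Bogota → Delhi
Delhi → Cairo
Bogota → Bern

Doha, Tunis, Paris, Vilnius, Sofia, Tokyo, Oslo, Lima, Riga, Kigali, Porto, Seoul, Kyoto, Dakar, Accra, Bogota, Delhi, Cairo, Bern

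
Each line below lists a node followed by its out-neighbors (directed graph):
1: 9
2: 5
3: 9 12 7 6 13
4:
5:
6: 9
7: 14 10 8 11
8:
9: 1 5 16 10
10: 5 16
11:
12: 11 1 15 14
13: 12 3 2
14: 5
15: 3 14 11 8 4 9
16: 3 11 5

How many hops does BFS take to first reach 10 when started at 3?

2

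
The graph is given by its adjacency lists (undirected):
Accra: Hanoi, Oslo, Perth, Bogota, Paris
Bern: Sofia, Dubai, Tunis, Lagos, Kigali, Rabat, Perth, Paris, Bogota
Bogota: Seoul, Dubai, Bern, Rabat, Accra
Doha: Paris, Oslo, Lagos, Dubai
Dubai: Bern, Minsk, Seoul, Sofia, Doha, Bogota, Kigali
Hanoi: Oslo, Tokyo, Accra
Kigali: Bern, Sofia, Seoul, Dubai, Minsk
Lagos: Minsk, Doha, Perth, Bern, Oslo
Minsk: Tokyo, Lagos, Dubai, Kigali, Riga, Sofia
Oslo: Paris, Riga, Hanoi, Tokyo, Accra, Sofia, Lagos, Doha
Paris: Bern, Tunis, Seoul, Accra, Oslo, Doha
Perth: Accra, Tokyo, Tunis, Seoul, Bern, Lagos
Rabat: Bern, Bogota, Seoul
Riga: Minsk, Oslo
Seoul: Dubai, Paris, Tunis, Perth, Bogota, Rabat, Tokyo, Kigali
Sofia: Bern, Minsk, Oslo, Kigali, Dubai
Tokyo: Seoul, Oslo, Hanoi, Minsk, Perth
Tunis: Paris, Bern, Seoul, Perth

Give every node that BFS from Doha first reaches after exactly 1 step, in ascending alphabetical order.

Dubai, Lagos, Oslo, Paris

Level 0: Doha
Level 1: Dubai, Lagos, Oslo, Paris
Level 2: Accra, Bern, Bogota, Hanoi, Kigali, Minsk, Perth, Riga, Seoul, Sofia, Tokyo, Tunis
Level 3: Rabat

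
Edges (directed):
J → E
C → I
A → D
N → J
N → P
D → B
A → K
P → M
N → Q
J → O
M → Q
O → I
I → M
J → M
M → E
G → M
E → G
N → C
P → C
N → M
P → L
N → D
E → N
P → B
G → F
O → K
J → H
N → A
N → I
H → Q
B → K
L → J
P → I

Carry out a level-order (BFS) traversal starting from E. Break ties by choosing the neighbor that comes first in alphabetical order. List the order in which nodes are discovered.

Visit E; enqueue G, N → queue [G, N]
Visit G; enqueue F, M → queue [N, F, M]
Visit N; enqueue A, C, D, I, J, P, Q → queue [F, M, A, C, D, I, J, P, Q]
Visit F → queue [M, A, C, D, I, J, P, Q]
Visit M → queue [A, C, D, I, J, P, Q]
Visit A; enqueue K → queue [C, D, I, J, P, Q, K]
Visit C → queue [D, I, J, P, Q, K]
Visit D; enqueue B → queue [I, J, P, Q, K, B]
Visit I → queue [J, P, Q, K, B]
Visit J; enqueue H, O → queue [P, Q, K, B, H, O]
Visit P; enqueue L → queue [Q, K, B, H, O, L]
Visit Q → queue [K, B, H, O, L]
Visit K → queue [B, H, O, L]
Visit B → queue [H, O, L]
Visit H → queue [O, L]
Visit O → queue [L]
Visit L → queue []

E, G, N, F, M, A, C, D, I, J, P, Q, K, B, H, O, L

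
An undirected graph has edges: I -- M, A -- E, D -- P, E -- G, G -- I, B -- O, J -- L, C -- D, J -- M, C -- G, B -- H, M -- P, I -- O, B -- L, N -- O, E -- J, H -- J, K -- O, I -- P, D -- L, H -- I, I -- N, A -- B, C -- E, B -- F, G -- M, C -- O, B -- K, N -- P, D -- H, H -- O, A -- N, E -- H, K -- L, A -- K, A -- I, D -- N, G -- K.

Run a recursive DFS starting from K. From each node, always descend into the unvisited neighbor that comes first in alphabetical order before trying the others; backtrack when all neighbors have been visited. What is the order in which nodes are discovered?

Visit K
K → A
A → B
B → F
B → H
H → D
D → C
C → E
E → G
G → I
I → M
M → J
J → L
M → P
P → N
N → O

K → A → B → F → H → D → C → E → G → I → M → J → L → P → N → O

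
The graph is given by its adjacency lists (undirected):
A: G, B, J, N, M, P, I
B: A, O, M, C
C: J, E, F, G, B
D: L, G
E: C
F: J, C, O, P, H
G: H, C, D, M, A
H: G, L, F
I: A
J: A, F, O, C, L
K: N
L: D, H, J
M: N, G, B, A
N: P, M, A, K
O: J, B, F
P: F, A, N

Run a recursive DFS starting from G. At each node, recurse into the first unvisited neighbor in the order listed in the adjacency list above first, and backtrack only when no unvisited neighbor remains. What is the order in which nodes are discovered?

Visit G
G → H
H → L
L → D
L → J
J → A
A → B
B → O
O → F
F → C
C → E
F → P
P → N
N → M
N → K
A → I

G H L D J A B O F C E P N M K I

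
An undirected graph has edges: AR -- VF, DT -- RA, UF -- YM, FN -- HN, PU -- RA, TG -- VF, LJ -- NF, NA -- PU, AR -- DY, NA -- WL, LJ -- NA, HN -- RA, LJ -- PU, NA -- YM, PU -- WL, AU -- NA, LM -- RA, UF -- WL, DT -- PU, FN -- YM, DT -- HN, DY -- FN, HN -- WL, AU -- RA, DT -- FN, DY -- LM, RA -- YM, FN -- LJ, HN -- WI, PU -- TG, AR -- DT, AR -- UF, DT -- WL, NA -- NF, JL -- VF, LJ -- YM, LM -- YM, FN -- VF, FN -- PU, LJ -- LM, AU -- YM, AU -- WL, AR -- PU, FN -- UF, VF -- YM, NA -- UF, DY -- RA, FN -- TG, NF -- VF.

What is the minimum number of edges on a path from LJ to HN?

2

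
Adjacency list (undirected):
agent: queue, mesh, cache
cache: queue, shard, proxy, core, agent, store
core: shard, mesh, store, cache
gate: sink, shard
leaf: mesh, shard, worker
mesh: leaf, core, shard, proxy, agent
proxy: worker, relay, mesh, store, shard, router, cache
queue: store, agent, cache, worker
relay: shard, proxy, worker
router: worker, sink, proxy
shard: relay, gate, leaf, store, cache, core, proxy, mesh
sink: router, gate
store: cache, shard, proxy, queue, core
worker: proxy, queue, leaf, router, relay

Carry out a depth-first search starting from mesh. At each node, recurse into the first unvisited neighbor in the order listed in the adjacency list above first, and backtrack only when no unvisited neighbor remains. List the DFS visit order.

Visit mesh
mesh → leaf
leaf → shard
shard → relay
relay → proxy
proxy → worker
worker → queue
queue → store
store → cache
cache → core
cache → agent
worker → router
router → sink
sink → gate

mesh, leaf, shard, relay, proxy, worker, queue, store, cache, core, agent, router, sink, gate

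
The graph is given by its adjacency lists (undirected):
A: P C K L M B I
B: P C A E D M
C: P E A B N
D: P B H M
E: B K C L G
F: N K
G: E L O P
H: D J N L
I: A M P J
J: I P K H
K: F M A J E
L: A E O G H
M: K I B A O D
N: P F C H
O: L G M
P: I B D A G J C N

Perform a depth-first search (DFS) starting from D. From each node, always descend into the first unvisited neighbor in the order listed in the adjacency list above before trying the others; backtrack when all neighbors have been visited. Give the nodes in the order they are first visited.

Visit D
D → P
P → I
I → A
A → C
C → E
E → B
B → M
M → K
K → F
F → N
N → H
H → J
H → L
L → O
O → G

D → P → I → A → C → E → B → M → K → F → N → H → J → L → O → G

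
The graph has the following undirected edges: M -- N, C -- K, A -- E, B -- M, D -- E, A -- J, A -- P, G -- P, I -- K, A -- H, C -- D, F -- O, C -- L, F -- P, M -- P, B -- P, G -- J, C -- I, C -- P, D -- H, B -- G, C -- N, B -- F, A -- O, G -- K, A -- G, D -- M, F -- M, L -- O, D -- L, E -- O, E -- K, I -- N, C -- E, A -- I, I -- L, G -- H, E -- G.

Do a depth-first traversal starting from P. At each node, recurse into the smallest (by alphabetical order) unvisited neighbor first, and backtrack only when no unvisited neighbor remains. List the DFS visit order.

Visit P
P → A
A → E
E → C
C → D
D → H
H → G
G → B
B → F
F → M
M → N
N → I
I → K
I → L
L → O
G → J

P A E C D H G B F M N I K L O J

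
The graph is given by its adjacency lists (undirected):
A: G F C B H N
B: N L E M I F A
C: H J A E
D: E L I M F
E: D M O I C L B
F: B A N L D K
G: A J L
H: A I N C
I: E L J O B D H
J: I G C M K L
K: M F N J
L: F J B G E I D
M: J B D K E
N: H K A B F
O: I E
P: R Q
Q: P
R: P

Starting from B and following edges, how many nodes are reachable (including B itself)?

BFS from B visits: B, A, E, F, I, L, M, N, C, G, H, D, O, K, J
Reachable nodes: 15 of 18 total.

15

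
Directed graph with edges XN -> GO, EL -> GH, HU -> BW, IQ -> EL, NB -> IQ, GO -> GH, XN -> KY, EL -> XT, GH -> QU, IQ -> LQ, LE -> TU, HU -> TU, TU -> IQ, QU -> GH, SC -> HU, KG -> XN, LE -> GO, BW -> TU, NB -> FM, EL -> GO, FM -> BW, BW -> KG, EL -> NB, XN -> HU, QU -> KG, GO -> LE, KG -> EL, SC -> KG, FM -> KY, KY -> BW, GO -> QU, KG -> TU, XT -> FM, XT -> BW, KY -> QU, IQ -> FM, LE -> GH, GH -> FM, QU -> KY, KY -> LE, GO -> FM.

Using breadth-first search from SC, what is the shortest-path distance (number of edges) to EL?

Level 0: SC
Level 1: HU, KG
Level 2: BW, EL, TU, XN
Level 3: GH, GO, IQ, KY, NB, XT
Level 4: FM, LE, LQ, QU
EL first appears at level 2.

2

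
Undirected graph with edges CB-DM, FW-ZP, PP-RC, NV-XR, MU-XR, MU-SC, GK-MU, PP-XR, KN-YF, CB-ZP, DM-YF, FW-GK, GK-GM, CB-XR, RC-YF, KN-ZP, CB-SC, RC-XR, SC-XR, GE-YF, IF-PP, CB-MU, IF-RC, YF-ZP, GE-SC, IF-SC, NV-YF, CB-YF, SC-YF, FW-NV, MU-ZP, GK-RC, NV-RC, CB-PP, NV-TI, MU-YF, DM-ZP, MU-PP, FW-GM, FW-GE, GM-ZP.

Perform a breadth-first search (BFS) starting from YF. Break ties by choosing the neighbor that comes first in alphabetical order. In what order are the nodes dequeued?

Visit YF; enqueue CB, DM, GE, KN, MU, NV, RC, SC, ZP → queue [CB, DM, GE, KN, MU, NV, RC, SC, ZP]
Visit CB; enqueue PP, XR → queue [DM, GE, KN, MU, NV, RC, SC, ZP, PP, XR]
Visit DM → queue [GE, KN, MU, NV, RC, SC, ZP, PP, XR]
Visit GE; enqueue FW → queue [KN, MU, NV, RC, SC, ZP, PP, XR, FW]
Visit KN → queue [MU, NV, RC, SC, ZP, PP, XR, FW]
Visit MU; enqueue GK → queue [NV, RC, SC, ZP, PP, XR, FW, GK]
Visit NV; enqueue TI → queue [RC, SC, ZP, PP, XR, FW, GK, TI]
Visit RC; enqueue IF → queue [SC, ZP, PP, XR, FW, GK, TI, IF]
Visit SC → queue [ZP, PP, XR, FW, GK, TI, IF]
Visit ZP; enqueue GM → queue [PP, XR, FW, GK, TI, IF, GM]
Visit PP → queue [XR, FW, GK, TI, IF, GM]
Visit XR → queue [FW, GK, TI, IF, GM]
Visit FW → queue [GK, TI, IF, GM]
Visit GK → queue [TI, IF, GM]
Visit TI → queue [IF, GM]
Visit IF → queue [GM]
Visit GM → queue []

YF -> CB -> DM -> GE -> KN -> MU -> NV -> RC -> SC -> ZP -> PP -> XR -> FW -> GK -> TI -> IF -> GM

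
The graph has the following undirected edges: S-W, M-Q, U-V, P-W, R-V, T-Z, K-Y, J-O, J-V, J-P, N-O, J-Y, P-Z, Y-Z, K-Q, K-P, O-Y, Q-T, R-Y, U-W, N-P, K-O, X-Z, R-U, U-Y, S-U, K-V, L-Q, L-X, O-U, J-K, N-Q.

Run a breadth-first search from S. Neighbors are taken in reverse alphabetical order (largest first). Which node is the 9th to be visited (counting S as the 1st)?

Visit S; enqueue W, U → queue [W, U]
Visit W; enqueue P → queue [U, P]
Visit U; enqueue Y, V, R, O → queue [P, Y, V, R, O]
Visit P; enqueue Z, N, K, J → queue [Y, V, R, O, Z, N, K, J]
Visit Y → queue [V, R, O, Z, N, K, J]
Visit V → queue [R, O, Z, N, K, J]
Visit R → queue [O, Z, N, K, J]
Visit O → queue [Z, N, K, J]
Visit Z; enqueue X, T → queue [N, K, J, X, T]
Visit N; enqueue Q → queue [K, J, X, T, Q]
Visit K → queue [J, X, T, Q]
Visit J → queue [X, T, Q]
Visit X; enqueue L → queue [T, Q, L]
Visit T → queue [Q, L]
Visit Q; enqueue M → queue [L, M]
Visit L → queue [M]
Visit M → queue []

Visit order: S, W, U, P, Y, V, R, O, Z, N, K, J, X, T, Q, L, M

Z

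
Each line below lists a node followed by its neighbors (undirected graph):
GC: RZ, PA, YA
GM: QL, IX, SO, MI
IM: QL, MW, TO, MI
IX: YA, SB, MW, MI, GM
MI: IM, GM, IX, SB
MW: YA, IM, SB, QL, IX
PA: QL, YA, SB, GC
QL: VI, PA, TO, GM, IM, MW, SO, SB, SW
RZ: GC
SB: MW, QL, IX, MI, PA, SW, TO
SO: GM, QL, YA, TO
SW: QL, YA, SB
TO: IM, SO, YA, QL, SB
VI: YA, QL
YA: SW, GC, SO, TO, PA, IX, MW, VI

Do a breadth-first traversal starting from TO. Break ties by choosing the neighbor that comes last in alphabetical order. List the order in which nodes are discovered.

TO, YA, SO, SB, QL, IM, VI, SW, PA, MW, IX, GC, GM, MI, RZ

Visit TO; enqueue YA, SO, SB, QL, IM → queue [YA, SO, SB, QL, IM]
Visit YA; enqueue VI, SW, PA, MW, IX, GC → queue [SO, SB, QL, IM, VI, SW, PA, MW, IX, GC]
Visit SO; enqueue GM → queue [SB, QL, IM, VI, SW, PA, MW, IX, GC, GM]
Visit SB; enqueue MI → queue [QL, IM, VI, SW, PA, MW, IX, GC, GM, MI]
Visit QL → queue [IM, VI, SW, PA, MW, IX, GC, GM, MI]
Visit IM → queue [VI, SW, PA, MW, IX, GC, GM, MI]
Visit VI → queue [SW, PA, MW, IX, GC, GM, MI]
Visit SW → queue [PA, MW, IX, GC, GM, MI]
Visit PA → queue [MW, IX, GC, GM, MI]
Visit MW → queue [IX, GC, GM, MI]
Visit IX → queue [GC, GM, MI]
Visit GC; enqueue RZ → queue [GM, MI, RZ]
Visit GM → queue [MI, RZ]
Visit MI → queue [RZ]
Visit RZ → queue []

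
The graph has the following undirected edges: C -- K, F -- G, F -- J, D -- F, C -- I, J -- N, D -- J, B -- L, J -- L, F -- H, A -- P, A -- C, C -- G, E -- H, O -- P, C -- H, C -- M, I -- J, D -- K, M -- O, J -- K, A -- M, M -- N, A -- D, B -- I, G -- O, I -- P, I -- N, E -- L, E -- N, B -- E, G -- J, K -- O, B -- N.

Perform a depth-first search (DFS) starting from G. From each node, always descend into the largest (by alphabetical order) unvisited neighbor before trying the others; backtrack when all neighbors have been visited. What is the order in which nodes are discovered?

Visit G
G → O
O → P
P → I
I → N
N → M
M → C
C → K
K → J
J → L
L → E
E → H
H → F
F → D
D → A
E → B

G -> O -> P -> I -> N -> M -> C -> K -> J -> L -> E -> H -> F -> D -> A -> B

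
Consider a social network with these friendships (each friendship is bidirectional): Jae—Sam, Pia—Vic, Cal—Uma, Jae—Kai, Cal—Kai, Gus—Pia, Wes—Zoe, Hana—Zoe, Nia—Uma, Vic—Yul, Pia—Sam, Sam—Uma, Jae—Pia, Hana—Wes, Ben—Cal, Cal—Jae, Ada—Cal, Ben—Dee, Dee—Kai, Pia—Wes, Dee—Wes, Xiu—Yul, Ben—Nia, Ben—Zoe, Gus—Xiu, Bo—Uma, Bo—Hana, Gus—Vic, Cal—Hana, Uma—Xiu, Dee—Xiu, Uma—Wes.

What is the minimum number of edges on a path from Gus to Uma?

2

Level 0: Gus
Level 1: Pia, Vic, Xiu
Level 2: Dee, Jae, Sam, Uma, Wes, Yul
Level 3: Ben, Bo, Cal, Hana, Kai, Nia, Zoe
Level 4: Ada
Uma first appears at level 2.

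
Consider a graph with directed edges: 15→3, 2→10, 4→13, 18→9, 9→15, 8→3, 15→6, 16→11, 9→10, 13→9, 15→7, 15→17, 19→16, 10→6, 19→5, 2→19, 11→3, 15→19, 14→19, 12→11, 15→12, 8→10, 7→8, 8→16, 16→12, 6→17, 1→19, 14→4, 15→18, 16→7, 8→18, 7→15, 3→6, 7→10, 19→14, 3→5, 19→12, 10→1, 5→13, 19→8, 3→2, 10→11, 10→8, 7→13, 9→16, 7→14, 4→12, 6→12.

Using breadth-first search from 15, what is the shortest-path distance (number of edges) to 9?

2

Level 0: 15
Level 1: 3, 6, 7, 12, 17, 18, 19
Level 2: 2, 5, 8, 9, 10, 11, 13, 14, 16
Level 3: 1, 4
9 first appears at level 2.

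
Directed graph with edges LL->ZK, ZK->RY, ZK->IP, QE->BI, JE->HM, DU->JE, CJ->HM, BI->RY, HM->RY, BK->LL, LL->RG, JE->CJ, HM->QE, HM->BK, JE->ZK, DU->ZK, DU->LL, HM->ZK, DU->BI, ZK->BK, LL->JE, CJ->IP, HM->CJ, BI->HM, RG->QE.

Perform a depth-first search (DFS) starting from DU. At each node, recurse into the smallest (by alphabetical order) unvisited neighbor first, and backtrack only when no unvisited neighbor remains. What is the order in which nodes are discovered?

DU, BI, HM, BK, LL, JE, CJ, IP, ZK, RY, RG, QE

Visit DU
DU → BI
BI → HM
HM → BK
BK → LL
LL → JE
JE → CJ
CJ → IP
JE → ZK
ZK → RY
LL → RG
RG → QE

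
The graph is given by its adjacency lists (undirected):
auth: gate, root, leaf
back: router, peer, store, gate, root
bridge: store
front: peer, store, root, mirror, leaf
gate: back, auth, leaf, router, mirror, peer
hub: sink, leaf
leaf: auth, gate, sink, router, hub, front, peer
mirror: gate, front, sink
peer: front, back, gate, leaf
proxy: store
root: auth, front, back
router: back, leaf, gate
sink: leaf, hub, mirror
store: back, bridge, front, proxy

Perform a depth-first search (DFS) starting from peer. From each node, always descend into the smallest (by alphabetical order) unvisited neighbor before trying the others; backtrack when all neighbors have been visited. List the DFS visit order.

Visit peer
peer → back
back → gate
gate → auth
auth → leaf
leaf → front
front → mirror
mirror → sink
sink → hub
front → root
front → store
store → bridge
store → proxy
leaf → router

peer, back, gate, auth, leaf, front, mirror, sink, hub, root, store, bridge, proxy, router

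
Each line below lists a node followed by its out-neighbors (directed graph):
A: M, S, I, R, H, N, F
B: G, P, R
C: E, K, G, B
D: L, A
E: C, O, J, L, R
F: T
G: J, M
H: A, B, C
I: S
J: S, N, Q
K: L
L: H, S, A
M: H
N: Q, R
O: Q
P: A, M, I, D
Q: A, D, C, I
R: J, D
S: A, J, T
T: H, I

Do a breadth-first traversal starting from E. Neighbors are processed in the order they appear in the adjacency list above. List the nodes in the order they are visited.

E C O J L R K G B Q S N H A D M P I T F

Visit E; enqueue C, O, J, L, R → queue [C, O, J, L, R]
Visit C; enqueue K, G, B → queue [O, J, L, R, K, G, B]
Visit O; enqueue Q → queue [J, L, R, K, G, B, Q]
Visit J; enqueue S, N → queue [L, R, K, G, B, Q, S, N]
Visit L; enqueue H, A → queue [R, K, G, B, Q, S, N, H, A]
Visit R; enqueue D → queue [K, G, B, Q, S, N, H, A, D]
Visit K → queue [G, B, Q, S, N, H, A, D]
Visit G; enqueue M → queue [B, Q, S, N, H, A, D, M]
Visit B; enqueue P → queue [Q, S, N, H, A, D, M, P]
Visit Q; enqueue I → queue [S, N, H, A, D, M, P, I]
Visit S; enqueue T → queue [N, H, A, D, M, P, I, T]
Visit N → queue [H, A, D, M, P, I, T]
Visit H → queue [A, D, M, P, I, T]
Visit A; enqueue F → queue [D, M, P, I, T, F]
Visit D → queue [M, P, I, T, F]
Visit M → queue [P, I, T, F]
Visit P → queue [I, T, F]
Visit I → queue [T, F]
Visit T → queue [F]
Visit F → queue []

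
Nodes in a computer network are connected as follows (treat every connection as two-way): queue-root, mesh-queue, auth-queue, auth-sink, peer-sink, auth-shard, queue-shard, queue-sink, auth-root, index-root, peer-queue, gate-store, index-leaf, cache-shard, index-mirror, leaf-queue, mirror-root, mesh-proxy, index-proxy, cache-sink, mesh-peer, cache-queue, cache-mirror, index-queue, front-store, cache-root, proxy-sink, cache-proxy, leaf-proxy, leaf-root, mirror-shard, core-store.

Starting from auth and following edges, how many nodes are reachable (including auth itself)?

12

BFS from auth visits: auth, queue, root, shard, sink, cache, index, leaf, mesh, peer, mirror, proxy
Reachable nodes: 12 of 16 total.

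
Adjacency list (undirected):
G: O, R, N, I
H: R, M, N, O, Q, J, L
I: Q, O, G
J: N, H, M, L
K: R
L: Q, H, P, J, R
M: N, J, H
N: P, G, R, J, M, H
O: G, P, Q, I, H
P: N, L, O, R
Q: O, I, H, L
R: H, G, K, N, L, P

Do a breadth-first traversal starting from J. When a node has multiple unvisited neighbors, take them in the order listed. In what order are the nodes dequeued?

J → N → H → M → L → P → G → R → O → Q → I → K

Visit J; enqueue N, H, M, L → queue [N, H, M, L]
Visit N; enqueue P, G, R → queue [H, M, L, P, G, R]
Visit H; enqueue O, Q → queue [M, L, P, G, R, O, Q]
Visit M → queue [L, P, G, R, O, Q]
Visit L → queue [P, G, R, O, Q]
Visit P → queue [G, R, O, Q]
Visit G; enqueue I → queue [R, O, Q, I]
Visit R; enqueue K → queue [O, Q, I, K]
Visit O → queue [Q, I, K]
Visit Q → queue [I, K]
Visit I → queue [K]
Visit K → queue []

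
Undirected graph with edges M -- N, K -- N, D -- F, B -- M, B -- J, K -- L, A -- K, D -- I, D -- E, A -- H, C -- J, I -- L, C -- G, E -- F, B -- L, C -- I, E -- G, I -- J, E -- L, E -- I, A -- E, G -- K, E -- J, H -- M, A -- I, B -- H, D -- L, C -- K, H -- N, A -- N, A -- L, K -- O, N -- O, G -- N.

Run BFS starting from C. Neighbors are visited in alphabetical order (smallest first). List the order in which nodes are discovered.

C, G, I, J, K, E, N, A, D, L, B, O, F, H, M

Visit C; enqueue G, I, J, K → queue [G, I, J, K]
Visit G; enqueue E, N → queue [I, J, K, E, N]
Visit I; enqueue A, D, L → queue [J, K, E, N, A, D, L]
Visit J; enqueue B → queue [K, E, N, A, D, L, B]
Visit K; enqueue O → queue [E, N, A, D, L, B, O]
Visit E; enqueue F → queue [N, A, D, L, B, O, F]
Visit N; enqueue H, M → queue [A, D, L, B, O, F, H, M]
Visit A → queue [D, L, B, O, F, H, M]
Visit D → queue [L, B, O, F, H, M]
Visit L → queue [B, O, F, H, M]
Visit B → queue [O, F, H, M]
Visit O → queue [F, H, M]
Visit F → queue [H, M]
Visit H → queue [M]
Visit M → queue []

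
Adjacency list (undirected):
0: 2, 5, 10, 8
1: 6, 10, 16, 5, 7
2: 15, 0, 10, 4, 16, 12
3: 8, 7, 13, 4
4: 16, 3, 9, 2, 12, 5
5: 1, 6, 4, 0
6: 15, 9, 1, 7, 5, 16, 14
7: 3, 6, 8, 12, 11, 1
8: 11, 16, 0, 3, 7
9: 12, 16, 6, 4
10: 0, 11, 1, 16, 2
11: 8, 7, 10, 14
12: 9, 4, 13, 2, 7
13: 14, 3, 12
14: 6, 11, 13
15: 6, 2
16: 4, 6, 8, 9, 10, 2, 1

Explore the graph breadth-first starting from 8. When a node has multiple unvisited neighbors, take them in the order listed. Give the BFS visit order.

8 → 11 → 16 → 0 → 3 → 7 → 10 → 14 → 4 → 6 → 9 → 2 → 1 → 5 → 13 → 12 → 15

Visit 8; enqueue 11, 16, 0, 3, 7 → queue [11, 16, 0, 3, 7]
Visit 11; enqueue 10, 14 → queue [16, 0, 3, 7, 10, 14]
Visit 16; enqueue 4, 6, 9, 2, 1 → queue [0, 3, 7, 10, 14, 4, 6, 9, 2, 1]
Visit 0; enqueue 5 → queue [3, 7, 10, 14, 4, 6, 9, 2, 1, 5]
Visit 3; enqueue 13 → queue [7, 10, 14, 4, 6, 9, 2, 1, 5, 13]
Visit 7; enqueue 12 → queue [10, 14, 4, 6, 9, 2, 1, 5, 13, 12]
Visit 10 → queue [14, 4, 6, 9, 2, 1, 5, 13, 12]
Visit 14 → queue [4, 6, 9, 2, 1, 5, 13, 12]
Visit 4 → queue [6, 9, 2, 1, 5, 13, 12]
Visit 6; enqueue 15 → queue [9, 2, 1, 5, 13, 12, 15]
Visit 9 → queue [2, 1, 5, 13, 12, 15]
Visit 2 → queue [1, 5, 13, 12, 15]
Visit 1 → queue [5, 13, 12, 15]
Visit 5 → queue [13, 12, 15]
Visit 13 → queue [12, 15]
Visit 12 → queue [15]
Visit 15 → queue []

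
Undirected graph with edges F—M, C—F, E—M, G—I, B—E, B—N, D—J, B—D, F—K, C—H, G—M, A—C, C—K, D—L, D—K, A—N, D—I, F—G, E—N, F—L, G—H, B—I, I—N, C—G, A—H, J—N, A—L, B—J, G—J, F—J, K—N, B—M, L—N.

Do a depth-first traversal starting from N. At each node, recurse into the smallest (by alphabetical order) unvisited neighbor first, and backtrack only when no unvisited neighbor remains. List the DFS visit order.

Visit N
N → A
A → C
C → F
F → G
G → H
G → I
I → B
B → D
D → J
D → K
D → L
B → E
E → M

N A C F G H I B D J K L E M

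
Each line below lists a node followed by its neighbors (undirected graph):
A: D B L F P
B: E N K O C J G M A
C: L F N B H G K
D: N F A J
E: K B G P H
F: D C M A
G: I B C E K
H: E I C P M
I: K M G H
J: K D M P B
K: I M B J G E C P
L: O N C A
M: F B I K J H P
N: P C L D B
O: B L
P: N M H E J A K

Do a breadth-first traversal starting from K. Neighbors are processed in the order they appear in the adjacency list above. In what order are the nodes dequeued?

Visit K; enqueue I, M, B, J, G, E, C, P → queue [I, M, B, J, G, E, C, P]
Visit I; enqueue H → queue [M, B, J, G, E, C, P, H]
Visit M; enqueue F → queue [B, J, G, E, C, P, H, F]
Visit B; enqueue N, O, A → queue [J, G, E, C, P, H, F, N, O, A]
Visit J; enqueue D → queue [G, E, C, P, H, F, N, O, A, D]
Visit G → queue [E, C, P, H, F, N, O, A, D]
Visit E → queue [C, P, H, F, N, O, A, D]
Visit C; enqueue L → queue [P, H, F, N, O, A, D, L]
Visit P → queue [H, F, N, O, A, D, L]
Visit H → queue [F, N, O, A, D, L]
Visit F → queue [N, O, A, D, L]
Visit N → queue [O, A, D, L]
Visit O → queue [A, D, L]
Visit A → queue [D, L]
Visit D → queue [L]
Visit L → queue []

K, I, M, B, J, G, E, C, P, H, F, N, O, A, D, L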